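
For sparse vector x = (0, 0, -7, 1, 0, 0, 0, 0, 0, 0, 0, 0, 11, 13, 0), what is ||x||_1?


Non-zero entries: [(2, -7), (3, 1), (12, 11), (13, 13)]
Absolute values: [7, 1, 11, 13]
||x||_1 = sum = 32.

32


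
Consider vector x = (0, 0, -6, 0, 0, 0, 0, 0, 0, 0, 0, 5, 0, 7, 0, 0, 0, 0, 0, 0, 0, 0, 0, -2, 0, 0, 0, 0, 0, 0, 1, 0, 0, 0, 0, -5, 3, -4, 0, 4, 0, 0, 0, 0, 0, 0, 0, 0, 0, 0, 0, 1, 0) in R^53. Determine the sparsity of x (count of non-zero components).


Non-zero positions: [2, 11, 13, 23, 30, 35, 36, 37, 39, 51].
Sparsity = 10.

10


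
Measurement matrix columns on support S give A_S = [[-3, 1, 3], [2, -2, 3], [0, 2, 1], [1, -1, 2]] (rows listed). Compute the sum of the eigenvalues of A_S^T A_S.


Sum of eigenvalues of A_S^T A_S = trace(A_S^T A_S) = sum of squared column norms of A_S.
A_S^T A_S diagonal: [14, 10, 23].
trace = 14 + 10 + 23 = 47.

47


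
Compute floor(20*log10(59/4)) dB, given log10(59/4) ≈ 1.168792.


||x||/||e|| = 59/4.
log10(59/4) ≈ 1.168792.
20*log10(||x||/||e||) ≈ 20*1.168792 = 23.37584.
floor(23.37584) = 23.

23


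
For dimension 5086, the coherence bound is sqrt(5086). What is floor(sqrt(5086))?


71^2 = 5041 <= 5086 < 5184 = 72^2, so 71 <= sqrt(5086) < 72.
floor(sqrt(5086)) = 71.

71


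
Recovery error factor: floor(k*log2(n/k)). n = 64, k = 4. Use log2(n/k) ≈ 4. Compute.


log2(n/k) = log2(64/4) ≈ 4.
k*log2(n/k) ≈ 4*4 = 16.
floor(16) = 16.

16


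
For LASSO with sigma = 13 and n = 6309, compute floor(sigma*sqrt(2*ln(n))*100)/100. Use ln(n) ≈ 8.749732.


ln(6309) ≈ 8.749732.
2*ln(n) ≈ 17.499464.
sqrt(2*ln(n)) ≈ sqrt(17.499464) ≈ 4.183236.
lambda ≈ 13*4.183236 = 54.382068.
floor(lambda*100)/100 = 54.38.

54.38


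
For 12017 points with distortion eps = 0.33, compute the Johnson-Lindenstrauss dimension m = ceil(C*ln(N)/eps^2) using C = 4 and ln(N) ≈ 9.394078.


ln(12017) ≈ 9.394078.
eps^2 = 0.33^2 = 0.1089.
C*ln(N)/eps^2 ≈ 4*9.394078/0.1089 ≈ 345.0534.
m = ceil(345.0534) = 346.

346


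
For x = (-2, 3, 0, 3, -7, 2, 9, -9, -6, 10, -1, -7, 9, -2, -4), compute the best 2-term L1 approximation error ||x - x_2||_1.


Sorted |x_i| descending: [10, 9, 9, 9, 7, 7, 6, 4, 3, 3, 2, 2, 2, 1, 0]
Keep top 2: [10, 9]
Tail entries: [9, 9, 7, 7, 6, 4, 3, 3, 2, 2, 2, 1, 0]
L1 error = sum of tail = 55.

55


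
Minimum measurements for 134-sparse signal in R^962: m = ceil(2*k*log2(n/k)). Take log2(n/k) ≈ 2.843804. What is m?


log2(n/k) = log2(962/134) ≈ 2.843804.
2*k*log2(n/k) ≈ 2*134*2.843804 = 762.139472.
m = ceil(762.139472) = 763.

763


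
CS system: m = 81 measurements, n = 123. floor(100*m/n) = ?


100*m/n = 100*81/123 ≈ 65.8537.
floor = 65.

65


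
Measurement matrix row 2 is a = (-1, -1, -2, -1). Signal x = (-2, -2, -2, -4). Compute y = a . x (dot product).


Non-zero terms: ['-1*-2', '-1*-2', '-2*-2', '-1*-4']
Products: [2, 2, 4, 4]
y = sum = 12.

12


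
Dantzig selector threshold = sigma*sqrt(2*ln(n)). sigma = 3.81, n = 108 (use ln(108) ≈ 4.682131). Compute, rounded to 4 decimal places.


ln(108) ≈ 4.682131.
2*ln(n) ≈ 9.364262.
sqrt(2*ln(n)) ≈ sqrt(9.364262) ≈ 3.060108.
threshold ≈ 3.81*3.060108 = 11.65901148 ≈ 11.6590.

11.6590


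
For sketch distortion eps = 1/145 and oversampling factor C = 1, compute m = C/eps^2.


1/eps = 145.
(1/eps)^2 = 21025.
m = 1*21025 = 21025.

21025


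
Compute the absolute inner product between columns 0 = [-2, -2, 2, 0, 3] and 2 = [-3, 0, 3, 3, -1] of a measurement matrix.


Inner product: -2*-3 + -2*0 + 2*3 + 0*3 + 3*-1
Products: [6, 0, 6, 0, -3]
Sum = 9.
|dot| = 9.

9


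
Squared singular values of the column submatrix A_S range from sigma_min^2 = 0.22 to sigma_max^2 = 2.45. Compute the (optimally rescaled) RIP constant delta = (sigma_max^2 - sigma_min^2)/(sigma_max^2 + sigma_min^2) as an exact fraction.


lambda_max - lambda_min = 2.45 - 0.22 = 2.23.
lambda_max + lambda_min = 2.45 + 0.22 = 2.67.
delta = 2.23/2.67 = 223/267.

223/267


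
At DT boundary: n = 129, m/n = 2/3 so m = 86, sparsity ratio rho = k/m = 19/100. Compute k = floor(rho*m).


m = 2/3*129 = 86.
rho = 19/100.
rho*m = 19/100*86 = 16.34.
k = floor(16.34) = 16.

16


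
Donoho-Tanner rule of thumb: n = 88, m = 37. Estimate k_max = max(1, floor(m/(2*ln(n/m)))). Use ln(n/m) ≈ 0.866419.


n/m = 88/37.
ln(n/m) ≈ 0.866419.
2*ln(n/m) ≈ 1.732838.
m/(2*ln(n/m)) ≈ 37/1.732838 ≈ 21.3523.
floor = 21.
k_max = max(1, 21) = 21.

21


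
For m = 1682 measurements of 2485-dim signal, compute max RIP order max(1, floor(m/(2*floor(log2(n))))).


floor(log2(2485)) = 11.
2*11 = 22.
m/(2*floor(log2(n))) = 1682/22 ≈ 76.4545.
floor = 76.
k = max(1, 76) = 76.

76


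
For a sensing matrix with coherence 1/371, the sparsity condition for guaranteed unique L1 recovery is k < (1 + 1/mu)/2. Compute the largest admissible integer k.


1/mu = 371.
1 + 1/mu = 372.
(1 + 1/mu)/2 = 186 is an integer and the inequality is strict, so k_max = 186 - 1 = 185.

185


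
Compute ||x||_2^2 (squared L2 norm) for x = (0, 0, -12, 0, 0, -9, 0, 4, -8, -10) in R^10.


Non-zero entries: [(2, -12), (5, -9), (7, 4), (8, -8), (9, -10)]
Squares: [144, 81, 16, 64, 100]
||x||_2^2 = sum = 405.

405


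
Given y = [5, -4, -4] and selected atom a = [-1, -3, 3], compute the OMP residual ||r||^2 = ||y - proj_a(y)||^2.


a^T a = 19.
a^T y = -5.
coeff = -5/19 = -5/19.
||r||^2 = 1058/19.

1058/19


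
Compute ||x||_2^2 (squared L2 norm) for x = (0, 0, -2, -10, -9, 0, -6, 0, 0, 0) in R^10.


Non-zero entries: [(2, -2), (3, -10), (4, -9), (6, -6)]
Squares: [4, 100, 81, 36]
||x||_2^2 = sum = 221.

221


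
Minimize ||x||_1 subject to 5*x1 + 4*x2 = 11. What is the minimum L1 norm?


Axis intercepts:
  x1 = 11/5, x2 = 0: L1 = 11/5
  x1 = 0, x2 = 11/4: L1 = 11/4
x* = (11/5, 0)
||x*||_1 = 11/5.

11/5


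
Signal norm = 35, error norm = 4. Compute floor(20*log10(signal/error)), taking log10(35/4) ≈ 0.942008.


||x||/||e|| = 35/4.
log10(35/4) ≈ 0.942008.
20*log10(||x||/||e||) ≈ 20*0.942008 = 18.84016.
floor(18.84016) = 18.

18


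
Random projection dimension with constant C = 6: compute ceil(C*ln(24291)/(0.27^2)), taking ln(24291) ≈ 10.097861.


ln(24291) ≈ 10.097861.
eps^2 = 0.27^2 = 0.0729.
C*ln(N)/eps^2 ≈ 6*10.097861/0.0729 ≈ 831.0997.
m = ceil(831.0997) = 832.

832


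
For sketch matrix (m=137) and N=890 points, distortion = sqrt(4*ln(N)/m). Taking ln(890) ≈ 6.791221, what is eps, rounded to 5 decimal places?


ln(890) ≈ 6.791221.
4*ln(N)/m ≈ 4*6.791221/137 ≈ 0.19828382.
eps = sqrt(0.19828382) ≈ 0.4452907 ≈ 0.44529.

0.44529


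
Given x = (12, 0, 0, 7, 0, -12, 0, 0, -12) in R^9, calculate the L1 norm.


Non-zero entries: [(0, 12), (3, 7), (5, -12), (8, -12)]
Absolute values: [12, 7, 12, 12]
||x||_1 = sum = 43.

43


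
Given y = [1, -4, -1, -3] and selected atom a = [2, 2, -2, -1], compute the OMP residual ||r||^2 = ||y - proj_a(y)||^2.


a^T a = 13.
a^T y = -1.
coeff = -1/13 = -1/13.
||r||^2 = 350/13.

350/13


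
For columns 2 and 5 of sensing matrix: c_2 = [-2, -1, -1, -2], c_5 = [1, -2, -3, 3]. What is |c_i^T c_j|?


Inner product: -2*1 + -1*-2 + -1*-3 + -2*3
Products: [-2, 2, 3, -6]
Sum = -3.
|dot| = 3.

3


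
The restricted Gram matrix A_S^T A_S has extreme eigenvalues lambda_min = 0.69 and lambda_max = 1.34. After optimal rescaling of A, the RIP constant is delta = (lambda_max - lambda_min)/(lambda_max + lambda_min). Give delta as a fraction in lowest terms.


lambda_max - lambda_min = 1.34 - 0.69 = 0.65.
lambda_max + lambda_min = 1.34 + 0.69 = 2.03.
delta = 0.65/2.03 = 65/203.

65/203


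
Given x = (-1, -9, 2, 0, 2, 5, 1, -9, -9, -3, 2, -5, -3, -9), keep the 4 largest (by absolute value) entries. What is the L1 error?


Sorted |x_i| descending: [9, 9, 9, 9, 5, 5, 3, 3, 2, 2, 2, 1, 1, 0]
Keep top 4: [9, 9, 9, 9]
Tail entries: [5, 5, 3, 3, 2, 2, 2, 1, 1, 0]
L1 error = sum of tail = 24.

24


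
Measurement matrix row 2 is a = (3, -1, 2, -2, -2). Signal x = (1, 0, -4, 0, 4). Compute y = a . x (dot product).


Non-zero terms: ['3*1', '2*-4', '-2*4']
Products: [3, -8, -8]
y = sum = -13.

-13


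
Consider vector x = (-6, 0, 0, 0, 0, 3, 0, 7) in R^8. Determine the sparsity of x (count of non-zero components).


Non-zero positions: [0, 5, 7].
Sparsity = 3.

3


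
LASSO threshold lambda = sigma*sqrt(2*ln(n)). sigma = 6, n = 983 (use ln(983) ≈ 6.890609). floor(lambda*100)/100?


ln(983) ≈ 6.890609.
2*ln(n) ≈ 13.781218.
sqrt(2*ln(n)) ≈ sqrt(13.781218) ≈ 3.712306.
lambda ≈ 6*3.712306 = 22.273836.
floor(lambda*100)/100 = 22.27.

22.27


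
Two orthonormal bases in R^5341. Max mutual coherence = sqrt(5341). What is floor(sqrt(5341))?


73^2 = 5329 <= 5341 < 5476 = 74^2, so 73 <= sqrt(5341) < 74.
floor(sqrt(5341)) = 73.

73


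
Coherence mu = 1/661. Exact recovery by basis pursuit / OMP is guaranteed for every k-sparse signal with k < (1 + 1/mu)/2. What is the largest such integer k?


1/mu = 661.
1 + 1/mu = 662.
(1 + 1/mu)/2 = 331 is an integer and the inequality is strict, so k_max = 331 - 1 = 330.

330


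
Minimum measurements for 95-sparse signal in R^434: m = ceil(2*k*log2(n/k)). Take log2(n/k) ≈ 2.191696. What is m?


log2(n/k) = log2(434/95) ≈ 2.191696.
2*k*log2(n/k) ≈ 2*95*2.191696 = 416.42224.
m = ceil(416.42224) = 417.

417


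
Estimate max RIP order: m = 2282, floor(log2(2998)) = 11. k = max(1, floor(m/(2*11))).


floor(log2(2998)) = 11.
2*11 = 22.
m/(2*floor(log2(n))) = 2282/22 ≈ 103.7273.
floor = 103.
k = max(1, 103) = 103.

103


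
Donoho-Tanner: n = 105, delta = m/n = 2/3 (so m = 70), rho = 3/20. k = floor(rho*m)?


m = 2/3*105 = 70.
rho = 3/20.
rho*m = 3/20*70 = 10.5.
k = floor(10.5) = 10.

10


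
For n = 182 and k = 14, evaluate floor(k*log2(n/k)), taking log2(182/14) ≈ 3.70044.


log2(n/k) = log2(182/14) ≈ 3.70044.
k*log2(n/k) ≈ 14*3.70044 = 51.80616.
floor(51.80616) = 51.

51


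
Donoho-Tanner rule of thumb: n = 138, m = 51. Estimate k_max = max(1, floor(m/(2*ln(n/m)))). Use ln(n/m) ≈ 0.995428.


n/m = 138/51 = 46/17.
ln(n/m) ≈ 0.995428.
2*ln(n/m) ≈ 1.990856.
m/(2*ln(n/m)) ≈ 51/1.990856 ≈ 25.6171.
floor = 25.
k_max = max(1, 25) = 25.

25


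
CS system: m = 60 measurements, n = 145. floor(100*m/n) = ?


100*m/n = 100*60/145 ≈ 41.3793.
floor = 41.

41


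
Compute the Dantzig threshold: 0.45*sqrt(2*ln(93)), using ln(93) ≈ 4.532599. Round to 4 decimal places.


ln(93) ≈ 4.532599.
2*ln(n) ≈ 9.065198.
sqrt(2*ln(n)) ≈ sqrt(9.065198) ≈ 3.010847.
threshold ≈ 0.45*3.010847 = 1.35488115 ≈ 1.3549.

1.3549


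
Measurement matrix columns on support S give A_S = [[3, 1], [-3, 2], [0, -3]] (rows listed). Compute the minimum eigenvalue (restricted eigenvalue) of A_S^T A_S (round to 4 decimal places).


A_S^T A_S = [[18, -3], [-3, 14]].
trace = 32.
det = 243.
disc = trace^2 - 4*det = 1024 - 4*243 = 52.
sqrt(52) ≈ 7.211103.
lam_min = (32 - sqrt(52))/2 ≈ (32 - 7.211103)/2 = 12.3944485 ≈ 12.3944.

12.3944


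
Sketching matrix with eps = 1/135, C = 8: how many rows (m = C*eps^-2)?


1/eps = 135.
(1/eps)^2 = 18225.
m = 8*18225 = 145800.

145800


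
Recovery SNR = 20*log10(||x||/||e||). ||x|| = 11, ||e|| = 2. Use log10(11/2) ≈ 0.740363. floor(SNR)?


||x||/||e|| = 11/2.
log10(11/2) ≈ 0.740363.
20*log10(||x||/||e||) ≈ 20*0.740363 = 14.80726.
floor(14.80726) = 14.

14


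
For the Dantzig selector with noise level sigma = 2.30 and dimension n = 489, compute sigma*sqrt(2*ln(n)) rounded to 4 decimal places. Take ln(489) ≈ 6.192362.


ln(489) ≈ 6.192362.
2*ln(n) ≈ 12.384724.
sqrt(2*ln(n)) ≈ sqrt(12.384724) ≈ 3.519194.
threshold ≈ 2.30*3.519194 = 8.0941462 ≈ 8.0941.

8.0941


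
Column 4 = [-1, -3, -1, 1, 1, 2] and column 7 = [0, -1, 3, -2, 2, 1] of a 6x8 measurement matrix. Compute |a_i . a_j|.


Inner product: -1*0 + -3*-1 + -1*3 + 1*-2 + 1*2 + 2*1
Products: [0, 3, -3, -2, 2, 2]
Sum = 2.
|dot| = 2.

2


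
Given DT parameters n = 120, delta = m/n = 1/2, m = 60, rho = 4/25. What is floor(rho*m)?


m = 1/2*120 = 60.
rho = 4/25.
rho*m = 4/25*60 = 9.6.
k = floor(9.6) = 9.

9


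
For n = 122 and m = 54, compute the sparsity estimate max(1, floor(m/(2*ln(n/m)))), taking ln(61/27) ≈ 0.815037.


n/m = 122/54 = 61/27.
ln(n/m) ≈ 0.815037.
2*ln(n/m) ≈ 1.630074.
m/(2*ln(n/m)) ≈ 54/1.630074 ≈ 33.1273.
floor = 33.
k_max = max(1, 33) = 33.

33


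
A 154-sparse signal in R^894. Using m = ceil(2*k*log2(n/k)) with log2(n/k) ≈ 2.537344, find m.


log2(n/k) = log2(894/154) ≈ 2.537344.
2*k*log2(n/k) ≈ 2*154*2.537344 = 781.501952.
m = ceil(781.501952) = 782.

782


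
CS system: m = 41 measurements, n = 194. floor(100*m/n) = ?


100*m/n = 100*41/194 ≈ 21.134.
floor = 21.

21


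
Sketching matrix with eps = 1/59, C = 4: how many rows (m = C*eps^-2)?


1/eps = 59.
(1/eps)^2 = 3481.
m = 4*3481 = 13924.

13924


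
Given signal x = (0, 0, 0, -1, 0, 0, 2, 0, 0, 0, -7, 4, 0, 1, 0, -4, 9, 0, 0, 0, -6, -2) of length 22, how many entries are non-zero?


Non-zero positions: [3, 6, 10, 11, 13, 15, 16, 20, 21].
Sparsity = 9.

9


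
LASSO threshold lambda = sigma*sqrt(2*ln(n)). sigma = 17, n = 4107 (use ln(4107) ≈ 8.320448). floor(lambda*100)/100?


ln(4107) ≈ 8.320448.
2*ln(n) ≈ 16.640896.
sqrt(2*ln(n)) ≈ sqrt(16.640896) ≈ 4.079325.
lambda ≈ 17*4.079325 = 69.348525.
floor(lambda*100)/100 = 69.34.

69.34


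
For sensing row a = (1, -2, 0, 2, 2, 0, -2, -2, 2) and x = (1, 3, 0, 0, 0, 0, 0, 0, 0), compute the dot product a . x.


Non-zero terms: ['1*1', '-2*3']
Products: [1, -6]
y = sum = -5.

-5


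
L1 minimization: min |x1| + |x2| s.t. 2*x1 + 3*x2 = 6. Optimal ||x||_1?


Axis intercepts:
  x1 = 3, x2 = 0: L1 = 3
  x1 = 0, x2 = 2: L1 = 2
x* = (0, 2)
||x*||_1 = 2.

2


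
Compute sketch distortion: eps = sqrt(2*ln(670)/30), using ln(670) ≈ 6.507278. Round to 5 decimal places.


ln(670) ≈ 6.507278.
2*ln(N)/m ≈ 2*6.507278/30 ≈ 0.43381853.
eps = sqrt(0.43381853) ≈ 0.658649 ≈ 0.65865.

0.65865


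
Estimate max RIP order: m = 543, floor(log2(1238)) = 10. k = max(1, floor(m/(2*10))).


floor(log2(1238)) = 10.
2*10 = 20.
m/(2*floor(log2(n))) = 543/20 ≈ 27.15.
floor = 27.
k = max(1, 27) = 27.

27


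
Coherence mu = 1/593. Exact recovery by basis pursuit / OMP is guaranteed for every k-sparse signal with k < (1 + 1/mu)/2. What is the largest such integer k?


1/mu = 593.
1 + 1/mu = 594.
(1 + 1/mu)/2 = 297 is an integer and the inequality is strict, so k_max = 297 - 1 = 296.

296


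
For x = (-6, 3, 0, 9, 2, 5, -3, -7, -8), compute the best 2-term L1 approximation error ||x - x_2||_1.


Sorted |x_i| descending: [9, 8, 7, 6, 5, 3, 3, 2, 0]
Keep top 2: [9, 8]
Tail entries: [7, 6, 5, 3, 3, 2, 0]
L1 error = sum of tail = 26.

26


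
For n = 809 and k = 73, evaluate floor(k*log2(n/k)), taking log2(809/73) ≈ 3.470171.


log2(n/k) = log2(809/73) ≈ 3.470171.
k*log2(n/k) ≈ 73*3.470171 = 253.322483.
floor(253.322483) = 253.

253


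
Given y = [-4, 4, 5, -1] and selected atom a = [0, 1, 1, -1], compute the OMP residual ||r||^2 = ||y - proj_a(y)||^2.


a^T a = 3.
a^T y = 10.
coeff = 10/3 = 10/3.
||r||^2 = 74/3.

74/3


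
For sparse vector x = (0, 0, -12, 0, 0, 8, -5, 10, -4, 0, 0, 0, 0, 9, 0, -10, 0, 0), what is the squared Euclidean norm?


Non-zero entries: [(2, -12), (5, 8), (6, -5), (7, 10), (8, -4), (13, 9), (15, -10)]
Squares: [144, 64, 25, 100, 16, 81, 100]
||x||_2^2 = sum = 530.

530


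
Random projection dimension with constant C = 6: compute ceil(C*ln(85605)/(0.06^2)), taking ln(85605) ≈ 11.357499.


ln(85605) ≈ 11.357499.
eps^2 = 0.06^2 = 0.0036.
C*ln(N)/eps^2 ≈ 6*11.357499/0.0036 ≈ 18929.165.
m = ceil(18929.165) = 18930.

18930


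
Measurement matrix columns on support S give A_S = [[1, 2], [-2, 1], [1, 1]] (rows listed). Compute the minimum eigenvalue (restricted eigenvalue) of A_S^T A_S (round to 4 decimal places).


A_S^T A_S = [[6, 1], [1, 6]].
trace = 12.
det = 35.
disc = trace^2 - 4*det = 144 - 4*35 = 4.
sqrt(4) = 2.
lam_min = (12 - 2)/2 = 5 = 5.0000.

5.0000


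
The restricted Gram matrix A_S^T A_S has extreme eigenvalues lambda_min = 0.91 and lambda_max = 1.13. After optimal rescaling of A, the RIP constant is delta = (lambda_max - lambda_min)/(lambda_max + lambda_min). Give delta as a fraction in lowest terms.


lambda_max - lambda_min = 1.13 - 0.91 = 0.22.
lambda_max + lambda_min = 1.13 + 0.91 = 2.04.
delta = 0.22/2.04 = 22/204 = 11/102.

11/102


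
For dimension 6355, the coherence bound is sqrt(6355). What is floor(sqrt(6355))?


79^2 = 6241 <= 6355 < 6400 = 80^2, so 79 <= sqrt(6355) < 80.
floor(sqrt(6355)) = 79.

79


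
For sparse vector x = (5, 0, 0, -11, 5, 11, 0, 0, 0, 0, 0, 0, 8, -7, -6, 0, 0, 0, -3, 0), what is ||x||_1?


Non-zero entries: [(0, 5), (3, -11), (4, 5), (5, 11), (12, 8), (13, -7), (14, -6), (18, -3)]
Absolute values: [5, 11, 5, 11, 8, 7, 6, 3]
||x||_1 = sum = 56.

56


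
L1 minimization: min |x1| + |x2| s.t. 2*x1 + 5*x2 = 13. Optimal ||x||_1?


Axis intercepts:
  x1 = 13/2, x2 = 0: L1 = 13/2
  x1 = 0, x2 = 13/5: L1 = 13/5
x* = (0, 13/5)
||x*||_1 = 13/5.

13/5


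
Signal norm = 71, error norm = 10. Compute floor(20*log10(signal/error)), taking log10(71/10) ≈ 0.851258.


||x||/||e|| = 71/10.
log10(71/10) ≈ 0.851258.
20*log10(||x||/||e||) ≈ 20*0.851258 = 17.02516.
floor(17.02516) = 17.

17


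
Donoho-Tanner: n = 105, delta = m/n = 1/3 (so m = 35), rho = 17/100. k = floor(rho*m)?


m = 1/3*105 = 35.
rho = 17/100.
rho*m = 17/100*35 = 5.95.
k = floor(5.95) = 5.

5


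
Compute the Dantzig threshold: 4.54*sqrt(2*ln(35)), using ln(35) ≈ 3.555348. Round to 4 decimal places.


ln(35) ≈ 3.555348.
2*ln(n) ≈ 7.110696.
sqrt(2*ln(n)) ≈ sqrt(7.110696) ≈ 2.666589.
threshold ≈ 4.54*2.666589 = 12.10631406 ≈ 12.1063.

12.1063


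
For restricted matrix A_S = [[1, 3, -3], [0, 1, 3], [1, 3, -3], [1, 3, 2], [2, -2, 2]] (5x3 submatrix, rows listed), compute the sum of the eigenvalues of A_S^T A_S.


Sum of eigenvalues of A_S^T A_S = trace(A_S^T A_S) = sum of squared column norms of A_S.
A_S^T A_S diagonal: [7, 32, 35].
trace = 7 + 32 + 35 = 74.

74


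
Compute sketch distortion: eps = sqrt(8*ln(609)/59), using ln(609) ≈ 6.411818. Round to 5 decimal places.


ln(609) ≈ 6.411818.
8*ln(N)/m ≈ 8*6.411818/59 ≈ 0.86939905.
eps = sqrt(0.86939905) ≈ 0.9324157 ≈ 0.93242.

0.93242


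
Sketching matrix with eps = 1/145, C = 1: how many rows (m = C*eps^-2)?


1/eps = 145.
(1/eps)^2 = 21025.
m = 1*21025 = 21025.

21025


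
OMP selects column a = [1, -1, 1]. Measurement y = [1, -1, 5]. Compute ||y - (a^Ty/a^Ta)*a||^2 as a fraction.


a^T a = 3.
a^T y = 7.
coeff = 7/3 = 7/3.
||r||^2 = 32/3.

32/3


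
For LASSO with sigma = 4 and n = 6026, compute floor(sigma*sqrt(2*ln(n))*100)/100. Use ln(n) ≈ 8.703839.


ln(6026) ≈ 8.703839.
2*ln(n) ≈ 17.407678.
sqrt(2*ln(n)) ≈ sqrt(17.407678) ≈ 4.172251.
lambda ≈ 4*4.172251 = 16.689004.
floor(lambda*100)/100 = 16.68.

16.68


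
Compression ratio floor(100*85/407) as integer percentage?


100*m/n = 100*85/407 ≈ 20.8845.
floor = 20.

20


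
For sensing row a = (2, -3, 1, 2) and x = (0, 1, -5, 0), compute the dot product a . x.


Non-zero terms: ['-3*1', '1*-5']
Products: [-3, -5]
y = sum = -8.

-8


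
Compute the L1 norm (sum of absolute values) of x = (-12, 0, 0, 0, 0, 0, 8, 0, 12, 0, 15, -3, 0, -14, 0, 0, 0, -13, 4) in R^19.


Non-zero entries: [(0, -12), (6, 8), (8, 12), (10, 15), (11, -3), (13, -14), (17, -13), (18, 4)]
Absolute values: [12, 8, 12, 15, 3, 14, 13, 4]
||x||_1 = sum = 81.

81


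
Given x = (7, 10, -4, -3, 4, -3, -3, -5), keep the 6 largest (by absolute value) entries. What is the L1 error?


Sorted |x_i| descending: [10, 7, 5, 4, 4, 3, 3, 3]
Keep top 6: [10, 7, 5, 4, 4, 3]
Tail entries: [3, 3]
L1 error = sum of tail = 6.

6


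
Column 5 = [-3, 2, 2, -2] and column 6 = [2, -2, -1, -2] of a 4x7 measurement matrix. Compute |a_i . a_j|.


Inner product: -3*2 + 2*-2 + 2*-1 + -2*-2
Products: [-6, -4, -2, 4]
Sum = -8.
|dot| = 8.

8


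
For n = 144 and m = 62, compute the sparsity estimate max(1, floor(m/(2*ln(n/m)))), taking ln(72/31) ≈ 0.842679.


n/m = 144/62 = 72/31.
ln(n/m) ≈ 0.842679.
2*ln(n/m) ≈ 1.685358.
m/(2*ln(n/m)) ≈ 62/1.685358 ≈ 36.7874.
floor = 36.
k_max = max(1, 36) = 36.

36


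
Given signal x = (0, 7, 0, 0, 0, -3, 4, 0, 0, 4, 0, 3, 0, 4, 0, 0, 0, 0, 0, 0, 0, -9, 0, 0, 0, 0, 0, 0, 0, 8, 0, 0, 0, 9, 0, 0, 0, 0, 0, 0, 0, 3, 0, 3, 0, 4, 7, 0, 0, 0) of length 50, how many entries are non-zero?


Non-zero positions: [1, 5, 6, 9, 11, 13, 21, 29, 33, 41, 43, 45, 46].
Sparsity = 13.

13


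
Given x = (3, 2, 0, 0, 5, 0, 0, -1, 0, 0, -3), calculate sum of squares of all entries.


Non-zero entries: [(0, 3), (1, 2), (4, 5), (7, -1), (10, -3)]
Squares: [9, 4, 25, 1, 9]
||x||_2^2 = sum = 48.

48


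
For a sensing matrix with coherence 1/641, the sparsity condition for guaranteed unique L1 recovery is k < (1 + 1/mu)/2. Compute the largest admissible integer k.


1/mu = 641.
1 + 1/mu = 642.
(1 + 1/mu)/2 = 321 is an integer and the inequality is strict, so k_max = 321 - 1 = 320.

320


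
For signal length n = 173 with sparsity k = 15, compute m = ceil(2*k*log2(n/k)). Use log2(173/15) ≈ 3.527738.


log2(n/k) = log2(173/15) ≈ 3.527738.
2*k*log2(n/k) ≈ 2*15*3.527738 = 105.83214.
m = ceil(105.83214) = 106.

106


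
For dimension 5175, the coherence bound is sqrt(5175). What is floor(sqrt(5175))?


71^2 = 5041 <= 5175 < 5184 = 72^2, so 71 <= sqrt(5175) < 72.
floor(sqrt(5175)) = 71.

71


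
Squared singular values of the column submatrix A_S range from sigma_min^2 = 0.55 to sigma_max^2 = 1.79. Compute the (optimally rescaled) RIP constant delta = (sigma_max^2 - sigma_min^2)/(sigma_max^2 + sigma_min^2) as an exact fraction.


lambda_max - lambda_min = 1.79 - 0.55 = 1.24.
lambda_max + lambda_min = 1.79 + 0.55 = 2.34.
delta = 1.24/2.34 = 124/234 = 62/117.

62/117


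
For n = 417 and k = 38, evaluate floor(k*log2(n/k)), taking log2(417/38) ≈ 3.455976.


log2(n/k) = log2(417/38) ≈ 3.455976.
k*log2(n/k) ≈ 38*3.455976 = 131.327088.
floor(131.327088) = 131.

131


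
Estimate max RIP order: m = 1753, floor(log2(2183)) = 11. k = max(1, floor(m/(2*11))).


floor(log2(2183)) = 11.
2*11 = 22.
m/(2*floor(log2(n))) = 1753/22 ≈ 79.6818.
floor = 79.
k = max(1, 79) = 79.

79


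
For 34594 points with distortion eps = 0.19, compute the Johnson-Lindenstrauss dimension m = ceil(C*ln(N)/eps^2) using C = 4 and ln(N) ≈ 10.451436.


ln(34594) ≈ 10.451436.
eps^2 = 0.19^2 = 0.0361.
C*ln(N)/eps^2 ≈ 4*10.451436/0.0361 ≈ 1158.0539.
m = ceil(1158.0539) = 1159.

1159


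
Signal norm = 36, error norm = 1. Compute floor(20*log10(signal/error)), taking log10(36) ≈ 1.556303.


||x||/||e|| = 36/1 = 36.
log10(36) ≈ 1.556303.
20*log10(||x||/||e||) ≈ 20*1.556303 = 31.12606.
floor(31.12606) = 31.

31


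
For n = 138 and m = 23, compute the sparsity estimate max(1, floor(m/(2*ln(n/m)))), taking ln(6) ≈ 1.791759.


n/m = 138/23 = 6.
ln(n/m) ≈ 1.791759.
2*ln(n/m) ≈ 3.583518.
m/(2*ln(n/m)) ≈ 23/3.583518 ≈ 6.4183.
floor = 6.
k_max = max(1, 6) = 6.

6


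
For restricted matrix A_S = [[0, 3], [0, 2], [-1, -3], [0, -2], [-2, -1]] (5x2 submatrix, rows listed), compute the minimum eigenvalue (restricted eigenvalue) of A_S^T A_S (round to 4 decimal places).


A_S^T A_S = [[5, 5], [5, 27]].
trace = 32.
det = 110.
disc = trace^2 - 4*det = 1024 - 4*110 = 584.
sqrt(584) ≈ 24.166092.
lam_min = (32 - sqrt(584))/2 ≈ (32 - 24.166092)/2 = 3.916954 ≈ 3.9170.

3.9170


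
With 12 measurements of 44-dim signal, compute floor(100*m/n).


100*m/n = 100*12/44 ≈ 27.2727.
floor = 27.

27


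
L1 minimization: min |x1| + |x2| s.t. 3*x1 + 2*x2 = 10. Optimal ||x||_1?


Axis intercepts:
  x1 = 10/3, x2 = 0: L1 = 10/3
  x1 = 0, x2 = 5: L1 = 5
x* = (10/3, 0)
||x*||_1 = 10/3.

10/3


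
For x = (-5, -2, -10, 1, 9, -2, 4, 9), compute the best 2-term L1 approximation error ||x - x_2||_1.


Sorted |x_i| descending: [10, 9, 9, 5, 4, 2, 2, 1]
Keep top 2: [10, 9]
Tail entries: [9, 5, 4, 2, 2, 1]
L1 error = sum of tail = 23.

23


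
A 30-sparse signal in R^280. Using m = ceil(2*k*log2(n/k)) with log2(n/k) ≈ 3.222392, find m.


log2(n/k) = log2(280/30) ≈ 3.222392.
2*k*log2(n/k) ≈ 2*30*3.222392 = 193.34352.
m = ceil(193.34352) = 194.

194


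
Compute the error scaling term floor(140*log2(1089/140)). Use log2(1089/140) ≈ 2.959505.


log2(n/k) = log2(1089/140) ≈ 2.959505.
k*log2(n/k) ≈ 140*2.959505 = 414.3307.
floor(414.3307) = 414.

414


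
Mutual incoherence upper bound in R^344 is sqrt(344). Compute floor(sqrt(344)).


18^2 = 324 <= 344 < 361 = 19^2, so 18 <= sqrt(344) < 19.
floor(sqrt(344)) = 18.

18


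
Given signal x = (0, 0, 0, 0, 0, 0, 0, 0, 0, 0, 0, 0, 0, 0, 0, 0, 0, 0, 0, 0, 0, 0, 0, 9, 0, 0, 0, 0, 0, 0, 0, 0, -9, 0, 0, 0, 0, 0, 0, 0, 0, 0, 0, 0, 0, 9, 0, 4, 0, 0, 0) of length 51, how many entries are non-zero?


Non-zero positions: [23, 32, 45, 47].
Sparsity = 4.

4


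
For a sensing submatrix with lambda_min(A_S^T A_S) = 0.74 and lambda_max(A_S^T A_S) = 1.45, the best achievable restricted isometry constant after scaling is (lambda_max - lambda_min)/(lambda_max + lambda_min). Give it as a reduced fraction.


lambda_max - lambda_min = 1.45 - 0.74 = 0.71.
lambda_max + lambda_min = 1.45 + 0.74 = 2.19.
delta = 0.71/2.19 = 71/219.

71/219


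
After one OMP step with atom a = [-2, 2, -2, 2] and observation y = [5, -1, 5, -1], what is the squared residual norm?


a^T a = 16.
a^T y = -24.
coeff = -24/16 = -3/2.
||r||^2 = 16.

16


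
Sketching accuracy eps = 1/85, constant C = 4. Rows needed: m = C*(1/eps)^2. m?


1/eps = 85.
(1/eps)^2 = 7225.
m = 4*7225 = 28900.

28900


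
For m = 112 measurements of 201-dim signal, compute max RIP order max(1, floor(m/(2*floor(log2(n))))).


floor(log2(201)) = 7.
2*7 = 14.
m/(2*floor(log2(n))) = 112/14 ≈ 8.0.
floor = 8.
k = max(1, 8) = 8.

8


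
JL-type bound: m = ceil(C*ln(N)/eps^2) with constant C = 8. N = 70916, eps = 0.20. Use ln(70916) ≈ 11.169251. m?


ln(70916) ≈ 11.169251.
eps^2 = 0.20^2 = 0.04.
C*ln(N)/eps^2 ≈ 8*11.169251/0.04 ≈ 2233.8502.
m = ceil(2233.8502) = 2234.

2234


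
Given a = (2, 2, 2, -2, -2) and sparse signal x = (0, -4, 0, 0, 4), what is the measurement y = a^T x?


Non-zero terms: ['2*-4', '-2*4']
Products: [-8, -8]
y = sum = -16.

-16


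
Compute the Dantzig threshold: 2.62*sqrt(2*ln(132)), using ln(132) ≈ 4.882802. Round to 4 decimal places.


ln(132) ≈ 4.882802.
2*ln(n) ≈ 9.765604.
sqrt(2*ln(n)) ≈ sqrt(9.765604) ≈ 3.124997.
threshold ≈ 2.62*3.124997 = 8.18749214 ≈ 8.1875.

8.1875


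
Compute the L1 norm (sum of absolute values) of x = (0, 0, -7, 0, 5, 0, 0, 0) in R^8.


Non-zero entries: [(2, -7), (4, 5)]
Absolute values: [7, 5]
||x||_1 = sum = 12.

12


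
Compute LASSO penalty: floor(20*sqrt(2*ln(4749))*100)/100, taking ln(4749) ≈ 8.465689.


ln(4749) ≈ 8.465689.
2*ln(n) ≈ 16.931378.
sqrt(2*ln(n)) ≈ sqrt(16.931378) ≈ 4.114776.
lambda ≈ 20*4.114776 = 82.29552.
floor(lambda*100)/100 = 82.29.

82.29


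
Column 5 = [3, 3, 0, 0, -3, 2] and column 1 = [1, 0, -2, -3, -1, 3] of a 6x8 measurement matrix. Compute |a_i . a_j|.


Inner product: 3*1 + 3*0 + 0*-2 + 0*-3 + -3*-1 + 2*3
Products: [3, 0, 0, 0, 3, 6]
Sum = 12.
|dot| = 12.

12


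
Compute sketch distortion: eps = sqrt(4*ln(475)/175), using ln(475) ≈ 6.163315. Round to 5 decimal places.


ln(475) ≈ 6.163315.
4*ln(N)/m ≈ 4*6.163315/175 ≈ 0.14087577.
eps = sqrt(0.14087577) ≈ 0.3753342 ≈ 0.37533.

0.37533


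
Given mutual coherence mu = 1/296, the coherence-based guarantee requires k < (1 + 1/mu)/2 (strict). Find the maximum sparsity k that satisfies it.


1/mu = 296.
1 + 1/mu = 297.
(1 + 1/mu)/2 = 148.5 is not an integer, so k_max = floor(148.5) = 148.

148


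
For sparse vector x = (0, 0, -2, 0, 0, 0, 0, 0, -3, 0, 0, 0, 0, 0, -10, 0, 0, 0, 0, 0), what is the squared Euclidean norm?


Non-zero entries: [(2, -2), (8, -3), (14, -10)]
Squares: [4, 9, 100]
||x||_2^2 = sum = 113.

113


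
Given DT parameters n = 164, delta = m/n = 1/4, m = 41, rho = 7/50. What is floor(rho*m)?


m = 1/4*164 = 41.
rho = 7/50.
rho*m = 7/50*41 = 5.74.
k = floor(5.74) = 5.

5


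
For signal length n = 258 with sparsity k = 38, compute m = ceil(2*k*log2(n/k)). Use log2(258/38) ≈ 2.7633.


log2(n/k) = log2(258/38) ≈ 2.7633.
2*k*log2(n/k) ≈ 2*38*2.7633 = 210.0108.
m = ceil(210.0108) = 211.

211


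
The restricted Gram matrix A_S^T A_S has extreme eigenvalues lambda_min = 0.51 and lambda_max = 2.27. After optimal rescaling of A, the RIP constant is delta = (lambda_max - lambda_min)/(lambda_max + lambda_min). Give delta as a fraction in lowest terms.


lambda_max - lambda_min = 2.27 - 0.51 = 1.76.
lambda_max + lambda_min = 2.27 + 0.51 = 2.78.
delta = 1.76/2.78 = 176/278 = 88/139.

88/139


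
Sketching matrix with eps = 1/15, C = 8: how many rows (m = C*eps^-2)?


1/eps = 15.
(1/eps)^2 = 225.
m = 8*225 = 1800.

1800


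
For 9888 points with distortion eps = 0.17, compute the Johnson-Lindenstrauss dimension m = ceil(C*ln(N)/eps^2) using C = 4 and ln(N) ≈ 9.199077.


ln(9888) ≈ 9.199077.
eps^2 = 0.17^2 = 0.0289.
C*ln(N)/eps^2 ≈ 4*9.199077/0.0289 ≈ 1273.2287.
m = ceil(1273.2287) = 1274.

1274


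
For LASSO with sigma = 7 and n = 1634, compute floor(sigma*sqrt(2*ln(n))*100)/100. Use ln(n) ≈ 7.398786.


ln(1634) ≈ 7.398786.
2*ln(n) ≈ 14.797572.
sqrt(2*ln(n)) ≈ sqrt(14.797572) ≈ 3.846761.
lambda ≈ 7*3.846761 = 26.927327.
floor(lambda*100)/100 = 26.92.

26.92


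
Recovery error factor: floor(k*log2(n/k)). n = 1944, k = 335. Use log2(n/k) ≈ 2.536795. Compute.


log2(n/k) = log2(1944/335) ≈ 2.536795.
k*log2(n/k) ≈ 335*2.536795 = 849.826325.
floor(849.826325) = 849.

849


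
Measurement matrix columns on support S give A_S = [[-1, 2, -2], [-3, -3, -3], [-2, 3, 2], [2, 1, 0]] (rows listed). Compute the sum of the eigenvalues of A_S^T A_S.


Sum of eigenvalues of A_S^T A_S = trace(A_S^T A_S) = sum of squared column norms of A_S.
A_S^T A_S diagonal: [18, 23, 17].
trace = 18 + 23 + 17 = 58.

58


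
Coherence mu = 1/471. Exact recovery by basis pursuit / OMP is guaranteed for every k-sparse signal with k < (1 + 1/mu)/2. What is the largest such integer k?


1/mu = 471.
1 + 1/mu = 472.
(1 + 1/mu)/2 = 236 is an integer and the inequality is strict, so k_max = 236 - 1 = 235.

235


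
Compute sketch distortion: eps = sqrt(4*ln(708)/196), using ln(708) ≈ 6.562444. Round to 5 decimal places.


ln(708) ≈ 6.562444.
4*ln(N)/m ≈ 4*6.562444/196 ≈ 0.13392743.
eps = sqrt(0.13392743) ≈ 0.365961 ≈ 0.36596.

0.36596


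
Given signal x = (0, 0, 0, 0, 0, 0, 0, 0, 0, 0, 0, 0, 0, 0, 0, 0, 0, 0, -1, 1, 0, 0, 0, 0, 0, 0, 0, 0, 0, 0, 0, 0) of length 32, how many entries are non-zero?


Non-zero positions: [18, 19].
Sparsity = 2.

2


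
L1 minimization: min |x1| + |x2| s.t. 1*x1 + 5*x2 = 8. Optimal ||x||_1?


Axis intercepts:
  x1 = 8, x2 = 0: L1 = 8
  x1 = 0, x2 = 8/5: L1 = 8/5
x* = (0, 8/5)
||x*||_1 = 8/5.

8/5


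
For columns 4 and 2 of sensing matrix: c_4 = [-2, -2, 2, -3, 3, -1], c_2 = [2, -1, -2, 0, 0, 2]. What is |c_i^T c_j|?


Inner product: -2*2 + -2*-1 + 2*-2 + -3*0 + 3*0 + -1*2
Products: [-4, 2, -4, 0, 0, -2]
Sum = -8.
|dot| = 8.

8


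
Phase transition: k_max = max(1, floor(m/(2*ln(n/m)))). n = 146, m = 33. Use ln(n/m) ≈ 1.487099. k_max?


n/m = 146/33.
ln(n/m) ≈ 1.487099.
2*ln(n/m) ≈ 2.974198.
m/(2*ln(n/m)) ≈ 33/2.974198 ≈ 11.0954.
floor = 11.
k_max = max(1, 11) = 11.

11


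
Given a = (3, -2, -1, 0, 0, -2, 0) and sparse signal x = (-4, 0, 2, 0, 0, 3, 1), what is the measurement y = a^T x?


Non-zero terms: ['3*-4', '-1*2', '-2*3', '0*1']
Products: [-12, -2, -6, 0]
y = sum = -20.

-20


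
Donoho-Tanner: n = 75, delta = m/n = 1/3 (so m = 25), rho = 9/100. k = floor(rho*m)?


m = 1/3*75 = 25.
rho = 9/100.
rho*m = 9/100*25 = 2.25.
k = floor(2.25) = 2.

2


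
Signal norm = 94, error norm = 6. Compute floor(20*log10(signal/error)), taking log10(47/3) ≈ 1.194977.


||x||/||e|| = 94/6 = 47/3.
log10(47/3) ≈ 1.194977.
20*log10(||x||/||e||) ≈ 20*1.194977 = 23.89954.
floor(23.89954) = 23.

23


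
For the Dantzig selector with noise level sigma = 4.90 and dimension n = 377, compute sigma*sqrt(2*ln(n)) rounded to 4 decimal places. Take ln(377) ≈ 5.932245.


ln(377) ≈ 5.932245.
2*ln(n) ≈ 11.86449.
sqrt(2*ln(n)) ≈ sqrt(11.86449) ≈ 3.444487.
threshold ≈ 4.90*3.444487 = 16.8779863 ≈ 16.8780.

16.8780


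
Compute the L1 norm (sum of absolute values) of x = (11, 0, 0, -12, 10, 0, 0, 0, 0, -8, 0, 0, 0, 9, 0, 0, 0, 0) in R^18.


Non-zero entries: [(0, 11), (3, -12), (4, 10), (9, -8), (13, 9)]
Absolute values: [11, 12, 10, 8, 9]
||x||_1 = sum = 50.

50


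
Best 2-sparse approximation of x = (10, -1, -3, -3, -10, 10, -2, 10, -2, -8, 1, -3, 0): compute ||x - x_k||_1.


Sorted |x_i| descending: [10, 10, 10, 10, 8, 3, 3, 3, 2, 2, 1, 1, 0]
Keep top 2: [10, 10]
Tail entries: [10, 10, 8, 3, 3, 3, 2, 2, 1, 1, 0]
L1 error = sum of tail = 43.

43


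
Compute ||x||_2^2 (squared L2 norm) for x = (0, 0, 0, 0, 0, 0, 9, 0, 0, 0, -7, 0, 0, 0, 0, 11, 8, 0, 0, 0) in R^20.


Non-zero entries: [(6, 9), (10, -7), (15, 11), (16, 8)]
Squares: [81, 49, 121, 64]
||x||_2^2 = sum = 315.

315


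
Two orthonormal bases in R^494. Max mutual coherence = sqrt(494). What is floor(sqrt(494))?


22^2 = 484 <= 494 < 529 = 23^2, so 22 <= sqrt(494) < 23.
floor(sqrt(494)) = 22.

22


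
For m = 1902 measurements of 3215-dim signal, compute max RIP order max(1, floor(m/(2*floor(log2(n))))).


floor(log2(3215)) = 11.
2*11 = 22.
m/(2*floor(log2(n))) = 1902/22 ≈ 86.4545.
floor = 86.
k = max(1, 86) = 86.

86


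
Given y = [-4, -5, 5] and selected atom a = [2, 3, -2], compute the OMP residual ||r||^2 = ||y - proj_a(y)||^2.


a^T a = 17.
a^T y = -33.
coeff = -33/17 = -33/17.
||r||^2 = 33/17.

33/17


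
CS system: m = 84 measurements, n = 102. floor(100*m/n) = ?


100*m/n = 100*84/102 ≈ 82.3529.
floor = 82.

82


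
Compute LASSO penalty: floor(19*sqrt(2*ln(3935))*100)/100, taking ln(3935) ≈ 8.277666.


ln(3935) ≈ 8.277666.
2*ln(n) ≈ 16.555332.
sqrt(2*ln(n)) ≈ sqrt(16.555332) ≈ 4.068824.
lambda ≈ 19*4.068824 = 77.307656.
floor(lambda*100)/100 = 77.30.

77.30


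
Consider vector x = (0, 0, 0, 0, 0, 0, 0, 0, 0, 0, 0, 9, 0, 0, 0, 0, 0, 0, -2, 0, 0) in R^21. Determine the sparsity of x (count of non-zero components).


Non-zero positions: [11, 18].
Sparsity = 2.

2


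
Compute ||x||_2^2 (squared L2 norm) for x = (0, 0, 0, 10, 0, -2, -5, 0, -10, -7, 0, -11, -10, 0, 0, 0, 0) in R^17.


Non-zero entries: [(3, 10), (5, -2), (6, -5), (8, -10), (9, -7), (11, -11), (12, -10)]
Squares: [100, 4, 25, 100, 49, 121, 100]
||x||_2^2 = sum = 499.

499


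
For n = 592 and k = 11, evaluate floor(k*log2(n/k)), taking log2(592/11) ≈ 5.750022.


log2(n/k) = log2(592/11) ≈ 5.750022.
k*log2(n/k) ≈ 11*5.750022 = 63.250242.
floor(63.250242) = 63.

63


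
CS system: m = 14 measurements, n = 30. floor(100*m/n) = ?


100*m/n = 100*14/30 ≈ 46.6667.
floor = 46.

46


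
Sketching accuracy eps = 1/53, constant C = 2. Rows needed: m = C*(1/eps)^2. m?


1/eps = 53.
(1/eps)^2 = 2809.
m = 2*2809 = 5618.

5618


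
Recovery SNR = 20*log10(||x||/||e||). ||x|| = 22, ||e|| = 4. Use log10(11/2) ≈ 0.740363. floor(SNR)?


||x||/||e|| = 22/4 = 11/2.
log10(11/2) ≈ 0.740363.
20*log10(||x||/||e||) ≈ 20*0.740363 = 14.80726.
floor(14.80726) = 14.

14


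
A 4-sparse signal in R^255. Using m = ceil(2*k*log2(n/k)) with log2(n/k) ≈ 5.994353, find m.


log2(n/k) = log2(255/4) ≈ 5.994353.
2*k*log2(n/k) ≈ 2*4*5.994353 = 47.954824.
m = ceil(47.954824) = 48.

48


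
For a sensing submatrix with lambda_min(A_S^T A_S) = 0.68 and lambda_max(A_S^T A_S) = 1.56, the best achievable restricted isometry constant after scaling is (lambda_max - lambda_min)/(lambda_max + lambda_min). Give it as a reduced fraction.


lambda_max - lambda_min = 1.56 - 0.68 = 0.88.
lambda_max + lambda_min = 1.56 + 0.68 = 2.24.
delta = 0.88/2.24 = 88/224 = 11/28.

11/28


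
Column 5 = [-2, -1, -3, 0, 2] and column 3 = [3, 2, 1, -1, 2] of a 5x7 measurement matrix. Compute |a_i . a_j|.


Inner product: -2*3 + -1*2 + -3*1 + 0*-1 + 2*2
Products: [-6, -2, -3, 0, 4]
Sum = -7.
|dot| = 7.

7


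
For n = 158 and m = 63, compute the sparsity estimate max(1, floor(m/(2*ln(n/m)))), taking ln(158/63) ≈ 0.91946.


n/m = 158/63.
ln(n/m) ≈ 0.91946.
2*ln(n/m) ≈ 1.83892.
m/(2*ln(n/m)) ≈ 63/1.83892 ≈ 34.2592.
floor = 34.
k_max = max(1, 34) = 34.

34


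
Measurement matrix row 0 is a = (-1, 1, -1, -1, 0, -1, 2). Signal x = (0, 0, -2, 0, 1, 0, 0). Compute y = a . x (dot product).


Non-zero terms: ['-1*-2', '0*1']
Products: [2, 0]
y = sum = 2.

2


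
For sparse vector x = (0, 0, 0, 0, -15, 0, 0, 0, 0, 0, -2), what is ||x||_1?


Non-zero entries: [(4, -15), (10, -2)]
Absolute values: [15, 2]
||x||_1 = sum = 17.

17


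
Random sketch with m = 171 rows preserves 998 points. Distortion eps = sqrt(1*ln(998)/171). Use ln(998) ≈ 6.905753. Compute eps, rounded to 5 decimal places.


ln(998) ≈ 6.905753.
1*ln(N)/m ≈ 1*6.905753/171 ≈ 0.04038452.
eps = sqrt(0.04038452) ≈ 0.200959 ≈ 0.20096.

0.20096


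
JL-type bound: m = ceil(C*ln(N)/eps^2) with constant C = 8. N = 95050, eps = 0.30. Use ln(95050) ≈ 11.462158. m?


ln(95050) ≈ 11.462158.
eps^2 = 0.30^2 = 0.09.
C*ln(N)/eps^2 ≈ 8*11.462158/0.09 ≈ 1018.8585.
m = ceil(1018.8585) = 1019.

1019


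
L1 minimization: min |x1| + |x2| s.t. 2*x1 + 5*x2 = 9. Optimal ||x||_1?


Axis intercepts:
  x1 = 9/2, x2 = 0: L1 = 9/2
  x1 = 0, x2 = 9/5: L1 = 9/5
x* = (0, 9/5)
||x*||_1 = 9/5.

9/5


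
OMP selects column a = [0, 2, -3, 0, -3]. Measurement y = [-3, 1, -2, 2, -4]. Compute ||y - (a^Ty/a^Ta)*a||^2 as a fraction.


a^T a = 22.
a^T y = 20.
coeff = 20/22 = 10/11.
||r||^2 = 174/11.

174/11


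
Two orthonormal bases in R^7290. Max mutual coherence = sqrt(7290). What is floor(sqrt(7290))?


85^2 = 7225 <= 7290 < 7396 = 86^2, so 85 <= sqrt(7290) < 86.
floor(sqrt(7290)) = 85.

85


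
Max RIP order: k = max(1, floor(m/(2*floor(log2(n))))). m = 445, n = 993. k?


floor(log2(993)) = 9.
2*9 = 18.
m/(2*floor(log2(n))) = 445/18 ≈ 24.7222.
floor = 24.
k = max(1, 24) = 24.

24


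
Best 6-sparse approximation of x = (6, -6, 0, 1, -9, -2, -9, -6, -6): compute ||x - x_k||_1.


Sorted |x_i| descending: [9, 9, 6, 6, 6, 6, 2, 1, 0]
Keep top 6: [9, 9, 6, 6, 6, 6]
Tail entries: [2, 1, 0]
L1 error = sum of tail = 3.

3


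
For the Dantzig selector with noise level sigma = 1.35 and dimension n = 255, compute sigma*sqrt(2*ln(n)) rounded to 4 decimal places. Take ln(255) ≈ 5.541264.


ln(255) ≈ 5.541264.
2*ln(n) ≈ 11.082528.
sqrt(2*ln(n)) ≈ sqrt(11.082528) ≈ 3.329043.
threshold ≈ 1.35*3.329043 = 4.49420805 ≈ 4.4942.

4.4942


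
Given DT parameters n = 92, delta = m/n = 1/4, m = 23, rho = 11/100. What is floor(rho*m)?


m = 1/4*92 = 23.
rho = 11/100.
rho*m = 11/100*23 = 2.53.
k = floor(2.53) = 2.

2


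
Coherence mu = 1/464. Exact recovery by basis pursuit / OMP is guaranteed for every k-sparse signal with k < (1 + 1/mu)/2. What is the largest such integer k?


1/mu = 464.
1 + 1/mu = 465.
(1 + 1/mu)/2 = 232.5 is not an integer, so k_max = floor(232.5) = 232.

232
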